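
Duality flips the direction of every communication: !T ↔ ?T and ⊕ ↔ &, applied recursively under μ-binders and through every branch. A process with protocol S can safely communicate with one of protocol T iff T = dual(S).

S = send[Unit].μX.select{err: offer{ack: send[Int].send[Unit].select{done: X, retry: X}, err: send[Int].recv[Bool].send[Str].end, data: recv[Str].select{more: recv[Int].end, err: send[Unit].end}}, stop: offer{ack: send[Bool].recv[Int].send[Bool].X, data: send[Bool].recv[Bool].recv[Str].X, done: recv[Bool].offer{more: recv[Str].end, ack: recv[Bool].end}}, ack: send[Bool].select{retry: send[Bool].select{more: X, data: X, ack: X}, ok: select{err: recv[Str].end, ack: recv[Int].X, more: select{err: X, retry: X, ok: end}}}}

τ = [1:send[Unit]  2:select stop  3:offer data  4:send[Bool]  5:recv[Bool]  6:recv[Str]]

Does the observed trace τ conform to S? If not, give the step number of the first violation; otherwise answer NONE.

[1] send[Unit]  ok  state: μX.…
[2] select stop  ok  state: offer{ack: send[Bool].recv[Int].send[Bool].μX.…, data: send[Bool].recv[Bool].recv[Str].μX.…, done: recv[Bool].offer{more: recv[Str].end, ack: recv[Bool].end}}
[3] offer data  ok  state: send[Bool].recv[Bool].recv[Str].μX.…
[4] send[Bool]  ok  state: recv[Bool].recv[Str].μX.…
[5] recv[Bool]  ok  state: recv[Str].μX.…
[6] recv[Str]  ok  state: μX.…
trace exhausted — no violation

NONE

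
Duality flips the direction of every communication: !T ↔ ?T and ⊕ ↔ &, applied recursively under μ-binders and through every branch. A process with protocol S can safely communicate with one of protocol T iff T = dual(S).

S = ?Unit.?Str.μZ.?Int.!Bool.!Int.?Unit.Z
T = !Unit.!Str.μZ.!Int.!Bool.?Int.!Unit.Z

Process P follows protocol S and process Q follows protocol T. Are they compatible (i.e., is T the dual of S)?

NO

?Unit | !Unit  ✓
  ?Str | !Str  ✓
    μZ | μZ  ✓ (binder kept)
      ?Int | !Int  ✓
        !Bool | !Bool  ✗ same direction on both sides — not dual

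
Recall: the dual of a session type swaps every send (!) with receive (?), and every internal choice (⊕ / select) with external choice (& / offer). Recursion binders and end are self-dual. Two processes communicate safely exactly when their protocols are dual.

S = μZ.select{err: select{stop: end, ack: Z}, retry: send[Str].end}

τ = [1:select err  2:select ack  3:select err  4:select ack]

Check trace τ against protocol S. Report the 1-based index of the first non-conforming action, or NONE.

[1] select err  ✓  now at select{stop: end, ack: μZ.…}
[2] select ack  ✓  now at μZ.…
[3] select err  ✓  now at select{stop: end, ack: μZ.…}
[4] select ack  ✓  now at μZ.…
all 4 steps conform

NONE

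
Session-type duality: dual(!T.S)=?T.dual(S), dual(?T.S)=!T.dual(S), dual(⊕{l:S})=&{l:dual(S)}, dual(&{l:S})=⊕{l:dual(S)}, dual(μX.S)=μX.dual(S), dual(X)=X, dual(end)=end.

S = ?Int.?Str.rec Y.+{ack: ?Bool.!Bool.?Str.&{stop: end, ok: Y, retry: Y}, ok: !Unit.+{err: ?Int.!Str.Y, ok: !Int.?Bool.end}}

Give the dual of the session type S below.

!Int.!Str.rec Y.&{ack: !Bool.?Bool.!Str.+{stop: end, ok: Y, retry: Y}, ok: ?Unit.&{err: !Int.?Str.Y, ok: ?Int.!Bool.end}}

?Int ↦ !Int
  ?Str ↦ !Str
    rec Y ↦ rec Y  (binder kept)
      +{ack,ok} ↦ &{ack,ok}  (⊕→&)
        • ack:
          ?Bool ↦ !Bool
            !Bool ↦ ?Bool
              ?Str ↦ !Str
                &{stop,ok,retry} ↦ +{stop,ok,retry}  (offer→select)
                  • stop:
                    end ↦ end
                  • ok:
                    Y ↦ Y
                  • retry:
                    Y ↦ Y
        • ok:
          !Unit ↦ ?Unit
            +{err,ok} ↦ &{err,ok}  (⊕→&)
              • err:
                ?Int ↦ !Int
                  !Str ↦ ?Str
                    Y ↦ Y
              • ok:
                !Int ↦ ?Int
                  ?Bool ↦ !Bool
                    end ↦ end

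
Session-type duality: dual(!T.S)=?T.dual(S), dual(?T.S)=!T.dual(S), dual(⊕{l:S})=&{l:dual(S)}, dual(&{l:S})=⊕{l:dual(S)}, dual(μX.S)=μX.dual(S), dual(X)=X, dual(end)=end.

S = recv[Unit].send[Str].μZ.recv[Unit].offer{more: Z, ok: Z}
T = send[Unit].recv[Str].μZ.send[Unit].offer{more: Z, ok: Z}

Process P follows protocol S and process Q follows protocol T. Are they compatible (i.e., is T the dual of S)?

recv[Unit] vs send[Unit]  ✓
  send[Str] vs recv[Str]  ✓
    μZ vs μZ  ✓ (μ self-dual)
      recv[Unit] vs send[Unit]  ✓
        offer{more,ok} vs offer{more,ok}  ✗ choice polarity not flipped — not dual

NO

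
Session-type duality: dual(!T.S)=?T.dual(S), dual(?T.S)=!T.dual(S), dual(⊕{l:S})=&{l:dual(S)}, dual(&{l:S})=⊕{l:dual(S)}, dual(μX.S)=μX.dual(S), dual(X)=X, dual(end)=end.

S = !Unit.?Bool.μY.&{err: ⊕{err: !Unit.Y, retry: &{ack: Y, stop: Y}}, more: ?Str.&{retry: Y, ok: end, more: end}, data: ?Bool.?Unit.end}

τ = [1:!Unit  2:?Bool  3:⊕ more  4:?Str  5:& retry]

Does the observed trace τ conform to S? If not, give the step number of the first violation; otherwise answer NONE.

3

step 1: !Unit  match  residual = ?Bool.μY.…
step 2: ?Bool  match  residual = μY.…
step 3: got ⊕ more, protocol expects & err or & more or & data  ✗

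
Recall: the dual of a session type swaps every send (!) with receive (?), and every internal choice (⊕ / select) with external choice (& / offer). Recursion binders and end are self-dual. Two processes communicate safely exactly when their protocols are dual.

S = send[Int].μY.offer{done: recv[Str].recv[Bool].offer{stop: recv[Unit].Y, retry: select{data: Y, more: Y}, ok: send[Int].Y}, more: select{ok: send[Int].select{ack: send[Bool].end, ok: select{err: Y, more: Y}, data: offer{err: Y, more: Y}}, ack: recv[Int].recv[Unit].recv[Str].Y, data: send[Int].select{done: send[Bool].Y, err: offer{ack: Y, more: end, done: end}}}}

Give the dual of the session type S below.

recv[Int].μY.select{done: send[Str].send[Bool].select{stop: send[Unit].Y, retry: offer{data: Y, more: Y}, ok: recv[Int].Y}, more: offer{ok: recv[Int].offer{ack: recv[Bool].end, ok: offer{err: Y, more: Y}, data: select{err: Y, more: Y}}, ack: send[Int].send[Unit].send[Str].Y, data: recv[Int].offer{done: recv[Bool].Y, err: select{ack: Y, more: end, done: end}}}}

send[Int] → recv[Int]
  μY → μY  (rec unchanged)
    offer{done,more} → select{done,more}  (offer→select)
      • done:
        recv[Str] → send[Str]
          recv[Bool] → send[Bool]
            offer{stop,retry,ok} → select{stop,retry,ok}  (offer→select)
              • stop:
                recv[Unit] → send[Unit]
                  dual(Y) = Y
              • retry:
                select{data,more} → offer{data,more}  (select→offer)
                  • data:
                    dual(Y) = Y
                  • more:
                    dual(Y) = Y
              • ok:
                send[Int] → recv[Int]
                  dual(Y) = Y
      • more:
        select{ok,ack,data} → offer{ok,ack,data}  (select→offer)
          • ok:
            send[Int] → recv[Int]
              select{ack,ok,data} → offer{ack,ok,data}  (select→offer)
                • ack:
                  send[Bool] → recv[Bool]
                    dual(end) = end
                • ok:
                  select{err,more} → offer{err,more}  (select→offer)
                    • err:
                      dual(Y) = Y
                    • more:
                      dual(Y) = Y
                • data:
                  offer{err,more} → select{err,more}  (offer→select)
                    • err:
                      dual(Y) = Y
                    • more:
                      dual(Y) = Y
          • ack:
            recv[Int] → send[Int]
              recv[Unit] → send[Unit]
                recv[Str] → send[Str]
                  dual(Y) = Y
          • data:
            send[Int] → recv[Int]
              select{done,err} → offer{done,err}  (select→offer)
                • done:
                  send[Bool] → recv[Bool]
                    dual(Y) = Y
                • err:
                  offer{ack,more,done} → select{ack,more,done}  (offer→select)
                    • ack:
                      dual(Y) = Y
                    • more:
                      dual(end) = end
                    • done:
                      dual(end) = end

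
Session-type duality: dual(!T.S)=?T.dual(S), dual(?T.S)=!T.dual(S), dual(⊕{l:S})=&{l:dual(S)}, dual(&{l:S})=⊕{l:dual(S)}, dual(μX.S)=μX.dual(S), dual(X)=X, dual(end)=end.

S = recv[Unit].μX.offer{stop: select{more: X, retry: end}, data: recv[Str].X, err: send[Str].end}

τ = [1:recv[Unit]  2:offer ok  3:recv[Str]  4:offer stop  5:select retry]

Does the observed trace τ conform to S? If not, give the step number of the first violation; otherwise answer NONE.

2

@1 recv[Unit]  ok  cont: μX.…
@2 got offer ok, protocol expects offer stop or offer data or offer err  ✗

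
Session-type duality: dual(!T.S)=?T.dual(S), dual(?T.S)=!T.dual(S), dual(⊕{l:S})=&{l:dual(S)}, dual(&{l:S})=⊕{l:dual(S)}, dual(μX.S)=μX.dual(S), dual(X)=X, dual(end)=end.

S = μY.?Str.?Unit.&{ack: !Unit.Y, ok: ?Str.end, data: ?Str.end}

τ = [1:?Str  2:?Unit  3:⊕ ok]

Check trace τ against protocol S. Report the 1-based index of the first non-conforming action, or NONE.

3

[1] ?Str  ok  state: ?Unit.&{ack: !Unit.μY.…, ok: ?Str.end, data: ?Str.end}
[2] ?Unit  ok  state: &{ack: !Unit.μY.…, ok: ?Str.end, data: ?Str.end}
[3] got ⊕ ok, protocol expects & ack or & ok or & data  ✗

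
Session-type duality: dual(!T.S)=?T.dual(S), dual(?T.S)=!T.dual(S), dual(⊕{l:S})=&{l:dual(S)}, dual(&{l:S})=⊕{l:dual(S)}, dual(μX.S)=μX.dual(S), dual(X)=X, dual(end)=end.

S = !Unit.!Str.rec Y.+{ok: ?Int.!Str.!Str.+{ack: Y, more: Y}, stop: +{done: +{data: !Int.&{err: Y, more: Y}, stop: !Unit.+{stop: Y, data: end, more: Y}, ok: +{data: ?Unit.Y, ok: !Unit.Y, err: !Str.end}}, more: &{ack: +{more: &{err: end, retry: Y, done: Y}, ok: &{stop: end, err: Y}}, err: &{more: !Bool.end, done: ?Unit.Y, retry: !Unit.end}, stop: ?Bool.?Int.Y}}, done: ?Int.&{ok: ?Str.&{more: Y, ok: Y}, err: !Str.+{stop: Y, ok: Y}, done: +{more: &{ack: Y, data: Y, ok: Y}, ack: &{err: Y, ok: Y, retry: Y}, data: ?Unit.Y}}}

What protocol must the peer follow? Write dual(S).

!Unit = ?Unit
  !Str = ?Str
    rec Y = rec Y  (binder kept)
      +{ok,stop,done} = &{ok,stop,done}  (⊕→&)
        case ok:
          ?Int = !Int
            !Str = ?Str
              !Str = ?Str
                +{ack,more} = &{ack,more}  (⊕→&)
                  case ack:
                    Y self-dual
                  case more:
                    Y self-dual
        case stop:
          +{done,more} = &{done,more}  (⊕→&)
            case done:
              +{data,stop,ok} = &{data,stop,ok}  (⊕→&)
                case data:
                  !Int = ?Int
                    &{err,more} = +{err,more}  (offer→select)
                      case err:
                        Y self-dual
                      case more:
                        Y self-dual
                case stop:
                  !Unit = ?Unit
                    +{stop,data,more} = &{stop,data,more}  (⊕→&)
                      case stop:
                        Y self-dual
                      case data:
                        end self-dual
                      case more:
                        Y self-dual
                case ok:
                  +{data,ok,err} = &{data,ok,err}  (⊕→&)
                    case data:
                      ?Unit = !Unit
                        Y self-dual
                    case ok:
                      !Unit = ?Unit
                        Y self-dual
                    case err:
                      !Str = ?Str
                        end self-dual
            case more:
              &{ack,err,stop} = +{ack,err,stop}  (offer→select)
                case ack:
                  +{more,ok} = &{more,ok}  (⊕→&)
                    case more:
                      &{err,retry,done} = +{err,retry,done}  (offer→select)
                        case err:
                          end self-dual
                        case retry:
                          Y self-dual
                        case done:
                          Y self-dual
                    case ok:
                      &{stop,err} = +{stop,err}  (offer→select)
                        case stop:
                          end self-dual
                        case err:
                          Y self-dual
                case err:
                  &{more,done,retry} = +{more,done,retry}  (offer→select)
                    case more:
                      !Bool = ?Bool
                        end self-dual
                    case done:
                      ?Unit = !Unit
                        Y self-dual
                    case retry:
                      !Unit = ?Unit
                        end self-dual
                case stop:
                  ?Bool = !Bool
                    ?Int = !Int
                      Y self-dual
        case done:
          ?Int = !Int
            &{ok,err,done} = +{ok,err,done}  (offer→select)
              case ok:
                ?Str = !Str
                  &{more,ok} = +{more,ok}  (offer→select)
                    case more:
                      Y self-dual
                    case ok:
                      Y self-dual
              case err:
                !Str = ?Str
                  +{stop,ok} = &{stop,ok}  (⊕→&)
                    case stop:
                      Y self-dual
                    case ok:
                      Y self-dual
              case done:
                +{more,ack,data} = &{more,ack,data}  (⊕→&)
                  case more:
                    &{ack,data,ok} = +{ack,data,ok}  (offer→select)
                      case ack:
                        Y self-dual
                      case data:
                        Y self-dual
                      case ok:
                        Y self-dual
                  case ack:
                    &{err,ok,retry} = +{err,ok,retry}  (offer→select)
                      case err:
                        Y self-dual
                      case ok:
                        Y self-dual
                      case retry:
                        Y self-dual
                  case data:
                    ?Unit = !Unit
                      Y self-dual

?Unit.?Str.rec Y.&{ok: !Int.?Str.?Str.&{ack: Y, more: Y}, stop: &{done: &{data: ?Int.+{err: Y, more: Y}, stop: ?Unit.&{stop: Y, data: end, more: Y}, ok: &{data: !Unit.Y, ok: ?Unit.Y, err: ?Str.end}}, more: +{ack: &{more: +{err: end, retry: Y, done: Y}, ok: +{stop: end, err: Y}}, err: +{more: ?Bool.end, done: !Unit.Y, retry: ?Unit.end}, stop: !Bool.!Int.Y}}, done: !Int.+{ok: !Str.+{more: Y, ok: Y}, err: ?Str.&{stop: Y, ok: Y}, done: &{more: +{ack: Y, data: Y, ok: Y}, ack: +{err: Y, ok: Y, retry: Y}, data: !Unit.Y}}}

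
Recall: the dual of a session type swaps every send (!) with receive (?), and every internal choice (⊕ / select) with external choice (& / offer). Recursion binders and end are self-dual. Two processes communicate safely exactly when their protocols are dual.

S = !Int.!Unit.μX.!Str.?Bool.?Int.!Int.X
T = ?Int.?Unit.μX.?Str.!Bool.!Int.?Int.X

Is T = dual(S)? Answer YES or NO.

!Int vs ?Int  ✓
  !Unit vs ?Unit  ✓
    μX vs μX  ✓ (binder kept)
      !Str vs ?Str  ✓
        ?Bool vs !Bool  ✓
          ?Int vs !Int  ✓
            !Int vs ?Int  ✓
              X vs X  ✓

YES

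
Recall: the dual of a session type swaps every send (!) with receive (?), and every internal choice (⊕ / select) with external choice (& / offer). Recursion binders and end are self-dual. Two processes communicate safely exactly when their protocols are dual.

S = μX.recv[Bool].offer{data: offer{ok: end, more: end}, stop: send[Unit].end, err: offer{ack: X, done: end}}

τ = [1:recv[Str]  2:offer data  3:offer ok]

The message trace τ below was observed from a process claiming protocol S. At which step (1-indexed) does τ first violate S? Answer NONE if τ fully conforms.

1

@1 got recv[Str], protocol expects recv[Bool]  ✗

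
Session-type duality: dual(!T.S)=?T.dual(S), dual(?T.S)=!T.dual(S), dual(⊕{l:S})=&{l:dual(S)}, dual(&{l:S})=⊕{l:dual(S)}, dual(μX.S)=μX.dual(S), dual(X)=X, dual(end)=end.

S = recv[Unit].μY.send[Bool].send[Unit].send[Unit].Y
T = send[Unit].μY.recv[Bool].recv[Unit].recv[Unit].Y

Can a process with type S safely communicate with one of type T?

recv[Unit] | send[Unit]  ok
  μY | μY  ok (μ self-dual)
    send[Bool] | recv[Bool]  ok
      send[Unit] | recv[Unit]  ok
        send[Unit] | recv[Unit]  ok
          Y | Y  ok

YES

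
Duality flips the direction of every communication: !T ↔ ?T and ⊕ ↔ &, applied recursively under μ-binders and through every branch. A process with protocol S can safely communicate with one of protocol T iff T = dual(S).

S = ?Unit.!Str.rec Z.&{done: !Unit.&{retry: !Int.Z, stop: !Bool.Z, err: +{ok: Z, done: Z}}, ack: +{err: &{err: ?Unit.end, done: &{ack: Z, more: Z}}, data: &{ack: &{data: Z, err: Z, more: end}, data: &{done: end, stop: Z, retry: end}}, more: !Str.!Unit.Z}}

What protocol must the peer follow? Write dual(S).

?Unit = !Unit
  !Str = ?Str
    rec Z = rec Z  (μ self-dual)
      &{done,ack} = +{done,ack}  (offer→select)
        case done:
          !Unit = ?Unit
            &{retry,stop,err} = +{retry,stop,err}  (offer→select)
              case retry:
                !Int = ?Int
                  Z ↦ Z
              case stop:
                !Bool = ?Bool
                  Z ↦ Z
              case err:
                +{ok,done} = &{ok,done}  (internal→external)
                  case ok:
                    Z ↦ Z
                  case done:
                    Z ↦ Z
        case ack:
          +{err,data,more} = &{err,data,more}  (internal→external)
            case err:
              &{err,done} = +{err,done}  (offer→select)
                case err:
                  ?Unit = !Unit
                    end ↦ end
                case done:
                  &{ack,more} = +{ack,more}  (offer→select)
                    case ack:
                      Z ↦ Z
                    case more:
                      Z ↦ Z
            case data:
              &{ack,data} = +{ack,data}  (offer→select)
                case ack:
                  &{data,err,more} = +{data,err,more}  (offer→select)
                    case data:
                      Z ↦ Z
                    case err:
                      Z ↦ Z
                    case more:
                      end ↦ end
                case data:
                  &{done,stop,retry} = +{done,stop,retry}  (offer→select)
                    case done:
                      end ↦ end
                    case stop:
                      Z ↦ Z
                    case retry:
                      end ↦ end
            case more:
              !Str = ?Str
                !Unit = ?Unit
                  Z ↦ Z

!Unit.?Str.rec Z.+{done: ?Unit.+{retry: ?Int.Z, stop: ?Bool.Z, err: &{ok: Z, done: Z}}, ack: &{err: +{err: !Unit.end, done: +{ack: Z, more: Z}}, data: +{ack: +{data: Z, err: Z, more: end}, data: +{done: end, stop: Z, retry: end}}, more: ?Str.?Unit.Z}}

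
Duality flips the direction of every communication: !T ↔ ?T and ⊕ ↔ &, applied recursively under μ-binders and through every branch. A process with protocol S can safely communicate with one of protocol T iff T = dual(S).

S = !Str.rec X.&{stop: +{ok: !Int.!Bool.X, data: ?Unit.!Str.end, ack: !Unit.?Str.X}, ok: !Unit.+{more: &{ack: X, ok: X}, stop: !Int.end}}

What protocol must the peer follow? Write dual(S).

?Str.rec X.+{stop: &{ok: ?Int.?Bool.X, data: !Unit.?Str.end, ack: ?Unit.!Str.X}, ok: ?Unit.&{more: +{ack: X, ok: X}, stop: ?Int.end}}

!Str ↦ ?Str
  rec X ↦ rec X  (binder kept)
    &{stop,ok} ↦ +{stop,ok}  (&→⊕)
      [stop]
        +{ok,data,ack} ↦ &{ok,data,ack}  (internal→external)
          [ok]
            !Int ↦ ?Int
              !Bool ↦ ?Bool
                X self-dual
          [data]
            ?Unit ↦ !Unit
              !Str ↦ ?Str
                end self-dual
          [ack]
            !Unit ↦ ?Unit
              ?Str ↦ !Str
                X self-dual
      [ok]
        !Unit ↦ ?Unit
          +{more,stop} ↦ &{more,stop}  (internal→external)
            [more]
              &{ack,ok} ↦ +{ack,ok}  (&→⊕)
                [ack]
                  X self-dual
                [ok]
                  X self-dual
            [stop]
              !Int ↦ ?Int
                end self-dual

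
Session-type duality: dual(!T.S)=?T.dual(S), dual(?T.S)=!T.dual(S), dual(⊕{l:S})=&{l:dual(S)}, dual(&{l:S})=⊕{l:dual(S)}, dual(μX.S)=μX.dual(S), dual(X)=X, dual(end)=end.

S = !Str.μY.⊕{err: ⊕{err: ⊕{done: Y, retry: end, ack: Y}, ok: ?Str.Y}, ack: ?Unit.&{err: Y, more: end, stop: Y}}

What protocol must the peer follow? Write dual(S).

?Str.μY.&{err: &{err: &{done: Y, retry: end, ack: Y}, ok: !Str.Y}, ack: !Unit.⊕{err: Y, more: end, stop: Y}}

!Str → ?Str
  μY → μY  (rec unchanged)
    ⊕{err,ack} → &{err,ack}  (⊕→&)
      • err:
        ⊕{err,ok} → &{err,ok}  (⊕→&)
          • err:
            ⊕{done,retry,ack} → &{done,retry,ack}  (⊕→&)
              • done:
                dual(Y) = Y
              • retry:
                dual(end) = end
              • ack:
                dual(Y) = Y
          • ok:
            ?Str → !Str
              dual(Y) = Y
      • ack:
        ?Unit → !Unit
          &{err,more,stop} → ⊕{err,more,stop}  (offer→select)
            • err:
              dual(Y) = Y
            • more:
              dual(end) = end
            • stop:
              dual(Y) = Y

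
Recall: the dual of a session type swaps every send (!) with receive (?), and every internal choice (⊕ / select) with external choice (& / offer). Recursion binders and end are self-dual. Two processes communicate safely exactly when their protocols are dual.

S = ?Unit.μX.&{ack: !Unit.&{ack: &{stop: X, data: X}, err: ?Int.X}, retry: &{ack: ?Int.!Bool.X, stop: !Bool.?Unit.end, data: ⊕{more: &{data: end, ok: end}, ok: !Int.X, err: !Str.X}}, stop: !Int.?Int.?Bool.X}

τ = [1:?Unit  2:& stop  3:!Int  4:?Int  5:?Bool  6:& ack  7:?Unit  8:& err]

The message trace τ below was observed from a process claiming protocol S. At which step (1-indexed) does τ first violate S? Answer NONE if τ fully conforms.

@1 ?Unit  ✓  cont: μX.…
@2 & stop  ✓  cont: !Int.?Int.?Bool.μX.…
@3 !Int  ✓  cont: ?Int.?Bool.μX.…
@4 ?Int  ✓  cont: ?Bool.μX.…
@5 ?Bool  ✓  cont: μX.…
@6 & ack  ✓  cont: !Unit.&{ack: &{stop: μX.…, data: μX.…}, err: ?Int.μX.…}
@7 got ?Unit, protocol expects !Unit  ✗

7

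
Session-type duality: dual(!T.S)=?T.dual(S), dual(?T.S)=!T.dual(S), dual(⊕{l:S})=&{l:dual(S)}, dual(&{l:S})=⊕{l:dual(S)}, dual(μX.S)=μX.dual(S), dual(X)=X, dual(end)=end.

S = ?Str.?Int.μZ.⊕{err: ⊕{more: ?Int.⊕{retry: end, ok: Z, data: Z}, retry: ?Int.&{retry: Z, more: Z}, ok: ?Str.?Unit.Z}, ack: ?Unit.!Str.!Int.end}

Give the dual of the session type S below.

!Str.!Int.μZ.&{err: &{more: !Int.&{retry: end, ok: Z, data: Z}, retry: !Int.⊕{retry: Z, more: Z}, ok: !Str.!Unit.Z}, ack: !Unit.?Str.?Int.end}

?Str ↦ !Str
  ?Int ↦ !Int
    μZ ↦ μZ  (binder kept)
      ⊕{err,ack} ↦ &{err,ack}  (select→offer)
        [err]
          ⊕{more,retry,ok} ↦ &{more,retry,ok}  (select→offer)
            [more]
              ?Int ↦ !Int
                ⊕{retry,ok,data} ↦ &{retry,ok,data}  (select→offer)
                  [retry]
                    end self-dual
                  [ok]
                    Z self-dual
                  [data]
                    Z self-dual
            [retry]
              ?Int ↦ !Int
                &{retry,more} ↦ ⊕{retry,more}  (external→internal)
                  [retry]
                    Z self-dual
                  [more]
                    Z self-dual
            [ok]
              ?Str ↦ !Str
                ?Unit ↦ !Unit
                  Z self-dual
        [ack]
          ?Unit ↦ !Unit
            !Str ↦ ?Str
              !Int ↦ ?Int
                end self-dual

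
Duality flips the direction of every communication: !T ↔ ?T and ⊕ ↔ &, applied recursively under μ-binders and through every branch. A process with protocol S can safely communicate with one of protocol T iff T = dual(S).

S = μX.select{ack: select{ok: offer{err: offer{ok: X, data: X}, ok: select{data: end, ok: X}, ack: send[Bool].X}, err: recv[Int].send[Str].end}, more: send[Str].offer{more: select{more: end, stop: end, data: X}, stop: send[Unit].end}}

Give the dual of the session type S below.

μX.offer{ack: offer{ok: select{err: select{ok: X, data: X}, ok: offer{data: end, ok: X}, ack: recv[Bool].X}, err: send[Int].recv[Str].end}, more: recv[Str].select{more: offer{more: end, stop: end, data: X}, stop: recv[Unit].end}}

μX ↦ μX  (μ self-dual)
  select{ack,more} ↦ offer{ack,more}  (select→offer)
    [ack]
      select{ok,err} ↦ offer{ok,err}  (select→offer)
        [ok]
          offer{err,ok,ack} ↦ select{err,ok,ack}  (external→internal)
            [err]
              offer{ok,data} ↦ select{ok,data}  (external→internal)
                [ok]
                  X ↦ X
                [data]
                  X ↦ X
            [ok]
              select{data,ok} ↦ offer{data,ok}  (select→offer)
                [data]
                  end ↦ end
                [ok]
                  X ↦ X
            [ack]
              send[Bool] ↦ recv[Bool]
                X ↦ X
        [err]
          recv[Int] ↦ send[Int]
            send[Str] ↦ recv[Str]
              end ↦ end
    [more]
      send[Str] ↦ recv[Str]
        offer{more,stop} ↦ select{more,stop}  (external→internal)
          [more]
            select{more,stop,data} ↦ offer{more,stop,data}  (select→offer)
              [more]
                end ↦ end
              [stop]
                end ↦ end
              [data]
                X ↦ X
          [stop]
            send[Unit] ↦ recv[Unit]
              end ↦ end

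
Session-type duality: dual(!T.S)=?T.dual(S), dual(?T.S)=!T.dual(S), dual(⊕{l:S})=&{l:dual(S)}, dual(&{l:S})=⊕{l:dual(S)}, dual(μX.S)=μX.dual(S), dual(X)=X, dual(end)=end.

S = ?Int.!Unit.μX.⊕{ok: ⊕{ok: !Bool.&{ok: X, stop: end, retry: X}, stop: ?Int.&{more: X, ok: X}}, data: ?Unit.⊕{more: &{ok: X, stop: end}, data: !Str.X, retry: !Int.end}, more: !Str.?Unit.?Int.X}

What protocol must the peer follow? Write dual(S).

?Int → !Int
  !Unit → ?Unit
    μX → μX  (μ self-dual)
      ⊕{ok,data,more} → &{ok,data,more}  (select→offer)
        case ok:
          ⊕{ok,stop} → &{ok,stop}  (select→offer)
            case ok:
              !Bool → ?Bool
                &{ok,stop,retry} → ⊕{ok,stop,retry}  (offer→select)
                  case ok:
                    X ↦ X
                  case stop:
                    end ↦ end
                  case retry:
                    X ↦ X
            case stop:
              ?Int → !Int
                &{more,ok} → ⊕{more,ok}  (offer→select)
                  case more:
                    X ↦ X
                  case ok:
                    X ↦ X
        case data:
          ?Unit → !Unit
            ⊕{more,data,retry} → &{more,data,retry}  (select→offer)
              case more:
                &{ok,stop} → ⊕{ok,stop}  (offer→select)
                  case ok:
                    X ↦ X
                  case stop:
                    end ↦ end
              case data:
                !Str → ?Str
                  X ↦ X
              case retry:
                !Int → ?Int
                  end ↦ end
        case more:
          !Str → ?Str
            ?Unit → !Unit
              ?Int → !Int
                X ↦ X

!Int.?Unit.μX.&{ok: &{ok: ?Bool.⊕{ok: X, stop: end, retry: X}, stop: !Int.⊕{more: X, ok: X}}, data: !Unit.&{more: ⊕{ok: X, stop: end}, data: ?Str.X, retry: ?Int.end}, more: ?Str.!Unit.!Int.X}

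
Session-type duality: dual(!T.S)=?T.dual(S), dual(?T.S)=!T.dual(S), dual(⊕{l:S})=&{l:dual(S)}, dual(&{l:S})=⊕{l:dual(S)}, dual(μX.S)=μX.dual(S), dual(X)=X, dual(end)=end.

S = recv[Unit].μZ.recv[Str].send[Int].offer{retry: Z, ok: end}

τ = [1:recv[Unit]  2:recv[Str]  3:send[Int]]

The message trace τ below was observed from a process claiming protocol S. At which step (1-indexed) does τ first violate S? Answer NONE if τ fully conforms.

NONE

[1] recv[Unit]  ok  cont: μZ.…
[2] recv[Str]  ok  cont: send[Int].offer{retry: μZ.…, ok: end}
[3] send[Int]  ok  cont: offer{retry: μZ.…, ok: end}
trace exhausted — no violation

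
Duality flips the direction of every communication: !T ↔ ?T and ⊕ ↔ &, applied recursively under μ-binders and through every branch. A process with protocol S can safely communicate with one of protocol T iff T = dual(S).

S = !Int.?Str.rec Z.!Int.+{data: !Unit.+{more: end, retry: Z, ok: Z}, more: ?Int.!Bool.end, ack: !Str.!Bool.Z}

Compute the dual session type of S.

!Int ↦ ?Int
  ?Str ↦ !Str
    rec Z ↦ rec Z  (rec unchanged)
      !Int ↦ ?Int
        +{data,more,ack} ↦ &{data,more,ack}  (internal→external)
          case data:
            !Unit ↦ ?Unit
              +{more,retry,ok} ↦ &{more,retry,ok}  (internal→external)
                case more:
                  dual(end) = end
                case retry:
                  dual(Z) = Z
                case ok:
                  dual(Z) = Z
          case more:
            ?Int ↦ !Int
              !Bool ↦ ?Bool
                dual(end) = end
          case ack:
            !Str ↦ ?Str
              !Bool ↦ ?Bool
                dual(Z) = Z

?Int.!Str.rec Z.?Int.&{data: ?Unit.&{more: end, retry: Z, ok: Z}, more: !Int.?Bool.end, ack: ?Str.?Bool.Z}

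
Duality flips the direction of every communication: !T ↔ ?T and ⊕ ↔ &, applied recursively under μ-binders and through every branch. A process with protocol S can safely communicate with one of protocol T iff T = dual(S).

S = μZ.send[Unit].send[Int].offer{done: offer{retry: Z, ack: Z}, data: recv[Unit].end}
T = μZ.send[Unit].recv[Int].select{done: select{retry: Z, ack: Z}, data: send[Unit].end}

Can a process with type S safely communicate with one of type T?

μZ vs μZ  ok (binder kept)
  send[Unit] vs send[Unit]  ✗ same direction on both sides — not dual

NO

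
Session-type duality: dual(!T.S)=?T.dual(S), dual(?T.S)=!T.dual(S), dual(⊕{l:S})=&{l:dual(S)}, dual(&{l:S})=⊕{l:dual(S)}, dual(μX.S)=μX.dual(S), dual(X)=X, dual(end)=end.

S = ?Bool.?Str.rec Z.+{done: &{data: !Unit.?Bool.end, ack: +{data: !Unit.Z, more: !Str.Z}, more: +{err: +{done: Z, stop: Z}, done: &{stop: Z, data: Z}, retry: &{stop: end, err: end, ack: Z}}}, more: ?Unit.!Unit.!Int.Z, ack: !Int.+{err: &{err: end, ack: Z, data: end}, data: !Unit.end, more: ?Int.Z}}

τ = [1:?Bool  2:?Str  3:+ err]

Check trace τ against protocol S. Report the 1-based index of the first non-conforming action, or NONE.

3

step 1: ?Bool  ok  residual = ?Str.rec Z.…
step 2: ?Str  ok  residual = rec Z.…
step 3: got + err, protocol expects + done or + more or + ack  ✗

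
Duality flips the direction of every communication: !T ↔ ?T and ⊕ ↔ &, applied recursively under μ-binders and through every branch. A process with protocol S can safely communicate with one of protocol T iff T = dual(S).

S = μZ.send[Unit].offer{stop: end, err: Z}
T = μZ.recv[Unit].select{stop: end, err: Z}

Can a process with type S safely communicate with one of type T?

YES

μZ ‖ μZ  match (binder kept)
  send[Unit] ‖ recv[Unit]  match
    offer{stop,err} ‖ select{stop,err}  match labels match
      • stop:
        end ‖ end  match
      • err:
        Z ‖ Z  match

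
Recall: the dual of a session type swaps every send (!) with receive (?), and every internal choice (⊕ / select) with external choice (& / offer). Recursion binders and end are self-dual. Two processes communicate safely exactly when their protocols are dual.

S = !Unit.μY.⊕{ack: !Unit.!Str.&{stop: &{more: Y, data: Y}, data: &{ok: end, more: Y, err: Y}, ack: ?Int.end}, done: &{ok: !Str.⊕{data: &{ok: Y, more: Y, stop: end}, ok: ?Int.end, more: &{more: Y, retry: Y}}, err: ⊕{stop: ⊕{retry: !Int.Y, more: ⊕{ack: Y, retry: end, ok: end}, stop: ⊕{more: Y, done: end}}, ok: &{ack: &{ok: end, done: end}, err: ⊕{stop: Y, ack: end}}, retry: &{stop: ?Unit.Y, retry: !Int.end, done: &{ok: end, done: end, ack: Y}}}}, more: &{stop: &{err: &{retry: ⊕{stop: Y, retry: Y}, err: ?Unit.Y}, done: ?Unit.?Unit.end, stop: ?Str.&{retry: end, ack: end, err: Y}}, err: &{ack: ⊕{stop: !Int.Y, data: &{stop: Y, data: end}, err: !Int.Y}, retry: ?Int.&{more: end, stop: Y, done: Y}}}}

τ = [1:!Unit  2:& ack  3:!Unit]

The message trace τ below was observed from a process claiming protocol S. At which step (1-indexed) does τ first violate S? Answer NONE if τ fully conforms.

2

[1] !Unit  ✓  state: μY.…
[2] got & ack, protocol expects ⊕ ack or ⊕ done or ⊕ more  ✗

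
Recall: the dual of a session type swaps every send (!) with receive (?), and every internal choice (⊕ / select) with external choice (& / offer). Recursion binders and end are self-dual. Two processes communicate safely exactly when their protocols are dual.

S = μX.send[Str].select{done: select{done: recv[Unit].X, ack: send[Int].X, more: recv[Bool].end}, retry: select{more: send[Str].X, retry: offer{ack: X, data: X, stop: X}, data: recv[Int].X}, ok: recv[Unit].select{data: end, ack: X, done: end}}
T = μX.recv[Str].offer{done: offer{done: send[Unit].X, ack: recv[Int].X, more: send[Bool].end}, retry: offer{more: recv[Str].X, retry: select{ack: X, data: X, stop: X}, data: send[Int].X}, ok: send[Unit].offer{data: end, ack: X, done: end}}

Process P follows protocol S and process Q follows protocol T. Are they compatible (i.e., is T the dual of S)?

YES

μX ‖ μX  match (binder kept)
  send[Str] ‖ recv[Str]  match
    select{done,retry,ok} ‖ offer{done,retry,ok}  match labels match
      [done]
        select{done,ack,more} ‖ offer{done,ack,more}  match labels match
          [done]
            recv[Unit] ‖ send[Unit]  match
              X ‖ X  match
          [ack]
            send[Int] ‖ recv[Int]  match
              X ‖ X  match
          [more]
            recv[Bool] ‖ send[Bool]  match
              end ‖ end  match
      [retry]
        select{more,retry,data} ‖ offer{more,retry,data}  match labels match
          [more]
            send[Str] ‖ recv[Str]  match
              X ‖ X  match
          [retry]
            offer{ack,data,stop} ‖ select{ack,data,stop}  match labels match
              [ack]
                X ‖ X  match
              [data]
                X ‖ X  match
              [stop]
                X ‖ X  match
          [data]
            recv[Int] ‖ send[Int]  match
              X ‖ X  match
      [ok]
        recv[Unit] ‖ send[Unit]  match
          select{data,ack,done} ‖ offer{data,ack,done}  match labels match
            [data]
              end ‖ end  match
            [ack]
              X ‖ X  match
            [done]
              end ‖ end  match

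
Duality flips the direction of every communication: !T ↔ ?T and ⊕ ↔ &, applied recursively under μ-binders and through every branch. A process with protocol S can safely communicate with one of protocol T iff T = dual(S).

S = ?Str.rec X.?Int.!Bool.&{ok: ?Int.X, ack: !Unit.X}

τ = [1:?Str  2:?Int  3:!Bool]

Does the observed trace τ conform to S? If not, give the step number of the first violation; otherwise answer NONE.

NONE

@1 ?Str  ok  state: rec X.…
@2 ?Int  ok  state: !Bool.&{ok: ?Int.rec X.…, ack: !Unit.rec X.…}
@3 !Bool  ok  state: &{ok: ?Int.rec X.…, ack: !Unit.rec X.…}
trace exhausted — no violation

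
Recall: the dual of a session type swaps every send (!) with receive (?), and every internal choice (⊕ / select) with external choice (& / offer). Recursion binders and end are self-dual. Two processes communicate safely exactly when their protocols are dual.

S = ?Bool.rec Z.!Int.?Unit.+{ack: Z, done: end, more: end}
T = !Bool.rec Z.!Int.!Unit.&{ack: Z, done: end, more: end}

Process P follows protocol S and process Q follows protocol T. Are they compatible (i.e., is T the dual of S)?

?Bool | !Bool  ok
  rec Z | rec Z  ok (rec unchanged)
    !Int | !Int  ✗ same direction on both sides — not dual

NO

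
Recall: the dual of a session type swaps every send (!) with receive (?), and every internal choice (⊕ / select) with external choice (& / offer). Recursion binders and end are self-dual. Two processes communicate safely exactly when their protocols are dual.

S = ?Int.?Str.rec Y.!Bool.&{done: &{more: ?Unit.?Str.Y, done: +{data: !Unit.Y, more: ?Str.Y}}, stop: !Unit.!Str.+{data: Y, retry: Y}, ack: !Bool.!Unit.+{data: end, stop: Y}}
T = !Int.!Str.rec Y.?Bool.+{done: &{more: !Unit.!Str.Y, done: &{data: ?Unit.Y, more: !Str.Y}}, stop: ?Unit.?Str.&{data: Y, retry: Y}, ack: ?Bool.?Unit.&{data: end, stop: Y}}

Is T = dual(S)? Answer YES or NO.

NO

?Int vs !Int  match
  ?Str vs !Str  match
    rec Y vs rec Y  match (μ self-dual)
      !Bool vs ?Bool  match
        &{done,stop,ack} vs +{done,stop,ack}  match same labels
          • done:
            &{more,done} vs &{more,done}  ✗ choice polarity not flipped — not dual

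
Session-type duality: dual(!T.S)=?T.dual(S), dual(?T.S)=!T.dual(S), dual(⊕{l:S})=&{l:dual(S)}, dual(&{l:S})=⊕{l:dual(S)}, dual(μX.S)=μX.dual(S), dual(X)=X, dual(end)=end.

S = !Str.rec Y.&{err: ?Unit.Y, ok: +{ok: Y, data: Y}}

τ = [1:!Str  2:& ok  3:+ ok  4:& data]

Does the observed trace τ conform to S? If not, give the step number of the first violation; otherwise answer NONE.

[1] !Str  match  residual = rec Y.…
[2] & ok  match  residual = +{ok: rec Y.…, data: rec Y.…}
[3] + ok  match  residual = rec Y.…
[4] got & data, protocol expects & err or & ok  ✗

4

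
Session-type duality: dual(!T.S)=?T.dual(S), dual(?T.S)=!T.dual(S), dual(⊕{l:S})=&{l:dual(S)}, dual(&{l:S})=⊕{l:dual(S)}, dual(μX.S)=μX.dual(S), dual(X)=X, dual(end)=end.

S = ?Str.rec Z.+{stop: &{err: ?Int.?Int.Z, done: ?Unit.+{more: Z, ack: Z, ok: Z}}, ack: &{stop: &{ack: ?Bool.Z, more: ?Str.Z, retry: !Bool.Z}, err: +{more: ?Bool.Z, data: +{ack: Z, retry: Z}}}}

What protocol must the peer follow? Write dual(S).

!Str.rec Z.&{stop: +{err: !Int.!Int.Z, done: !Unit.&{more: Z, ack: Z, ok: Z}}, ack: +{stop: +{ack: !Bool.Z, more: !Str.Z, retry: ?Bool.Z}, err: &{more: !Bool.Z, data: &{ack: Z, retry: Z}}}}

?Str ↦ !Str
  rec Z ↦ rec Z  (rec unchanged)
    +{stop,ack} ↦ &{stop,ack}  (⊕→&)
      case stop:
        &{err,done} ↦ +{err,done}  (&→⊕)
          case err:
            ?Int ↦ !Int
              ?Int ↦ !Int
                Z ↦ Z
          case done:
            ?Unit ↦ !Unit
              +{more,ack,ok} ↦ &{more,ack,ok}  (⊕→&)
                case more:
                  Z ↦ Z
                case ack:
                  Z ↦ Z
                case ok:
                  Z ↦ Z
      case ack:
        &{stop,err} ↦ +{stop,err}  (&→⊕)
          case stop:
            &{ack,more,retry} ↦ +{ack,more,retry}  (&→⊕)
              case ack:
                ?Bool ↦ !Bool
                  Z ↦ Z
              case more:
                ?Str ↦ !Str
                  Z ↦ Z
              case retry:
                !Bool ↦ ?Bool
                  Z ↦ Z
          case err:
            +{more,data} ↦ &{more,data}  (⊕→&)
              case more:
                ?Bool ↦ !Bool
                  Z ↦ Z
              case data:
                +{ack,retry} ↦ &{ack,retry}  (⊕→&)
                  case ack:
                    Z ↦ Z
                  case retry:
                    Z ↦ Z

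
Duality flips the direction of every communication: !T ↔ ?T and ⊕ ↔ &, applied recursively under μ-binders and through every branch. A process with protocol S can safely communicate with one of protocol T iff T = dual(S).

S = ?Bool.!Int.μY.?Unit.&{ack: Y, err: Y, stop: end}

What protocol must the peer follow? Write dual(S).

!Bool.?Int.μY.!Unit.⊕{ack: Y, err: Y, stop: end}

?Bool = !Bool
  !Int = ?Int
    μY = μY  (rec unchanged)
      ?Unit = !Unit
        &{ack,err,stop} = ⊕{ack,err,stop}  (offer→select)
          case ack:
            Y ↦ Y
          case err:
            Y ↦ Y
          case stop:
            end ↦ end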